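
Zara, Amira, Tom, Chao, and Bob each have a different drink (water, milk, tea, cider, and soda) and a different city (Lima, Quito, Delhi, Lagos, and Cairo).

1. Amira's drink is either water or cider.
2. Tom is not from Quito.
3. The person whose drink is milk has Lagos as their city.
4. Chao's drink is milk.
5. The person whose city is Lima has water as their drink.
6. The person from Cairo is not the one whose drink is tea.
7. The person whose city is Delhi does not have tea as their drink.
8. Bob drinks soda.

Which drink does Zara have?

tea

With clues 1–4, milk is impossible for Zara's drink.
With clues 1–8, cider, soda, and water are impossible for Zara's drink.
That leaves tea.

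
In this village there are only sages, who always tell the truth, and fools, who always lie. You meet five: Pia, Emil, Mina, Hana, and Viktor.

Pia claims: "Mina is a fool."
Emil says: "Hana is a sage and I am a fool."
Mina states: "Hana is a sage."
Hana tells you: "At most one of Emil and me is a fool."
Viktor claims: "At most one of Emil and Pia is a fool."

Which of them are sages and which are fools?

Pia: sage, Emil: fool, Mina: fool, Hana: fool, Viktor: sage

Consider Pia. Suppose Pia is a fool.
Then no assignment of the remaining roles makes every statement match its speaker's type — contradiction.
So Pia is a sage.
With that fixed, Viktor's statement is true, so Viktor is a sage.
Consider Emil. Suppose Emil is a sage.
Then Emil's own statement would have to be true, but it can't be — contradiction.
So Emil is a fool.
Consider Mina. Suppose Mina is a sage.
Then Pia's statement comes out false, contradicting Pia being a sage.
So Mina is a fool.
Consider Hana. Suppose Hana is a sage.
Then Emil's statement comes out true, contradicting Emil being a fool.
So Hana is a fool.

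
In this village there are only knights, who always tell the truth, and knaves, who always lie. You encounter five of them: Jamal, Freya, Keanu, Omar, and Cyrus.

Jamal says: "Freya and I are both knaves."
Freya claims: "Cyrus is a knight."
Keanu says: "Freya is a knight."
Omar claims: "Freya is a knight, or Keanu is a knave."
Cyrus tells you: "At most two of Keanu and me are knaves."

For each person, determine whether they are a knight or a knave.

Regardless of anyone's role, Cyrus's statement is true, so Cyrus is a knight.
With that fixed, Freya's statement is true, so Freya is a knight.
With that fixed, Keanu's statement is true, so Keanu is a knight.
With that fixed, Omar's statement is true, so Omar is a knight.
With that fixed, Jamal's statement is false, so Jamal is a knave.

Jamal: knave, Freya: knight, Keanu: knight, Omar: knight, Cyrus: knight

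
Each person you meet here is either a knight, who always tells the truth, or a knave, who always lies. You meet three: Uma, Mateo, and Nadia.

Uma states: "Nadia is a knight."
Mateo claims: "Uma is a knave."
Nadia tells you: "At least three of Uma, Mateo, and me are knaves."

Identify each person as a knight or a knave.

Uma: knave, Mateo: knight, Nadia: knave

Consider Uma. Suppose Uma is a knight.
Then no assignment of the remaining roles makes every statement match its speaker's type — contradiction.
So Uma is a knave.
With that fixed, Mateo's statement is true, so Mateo is a knight.
With that fixed, Nadia's statement is false, so Nadia is a knave.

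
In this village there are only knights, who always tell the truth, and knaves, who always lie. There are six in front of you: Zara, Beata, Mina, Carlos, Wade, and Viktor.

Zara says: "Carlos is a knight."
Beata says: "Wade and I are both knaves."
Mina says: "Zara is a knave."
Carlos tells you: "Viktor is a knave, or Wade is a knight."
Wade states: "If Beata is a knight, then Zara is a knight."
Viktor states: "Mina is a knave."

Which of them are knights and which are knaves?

Consider Zara. Suppose Zara is a knave.
Then no assignment of the remaining roles makes every statement match its speaker's type — contradiction.
So Zara is a knight.
With that fixed, Mina's statement is false, so Mina is a knave.
With that fixed, Wade's statement is true, so Wade is a knight.
With that fixed, Viktor's statement is true, so Viktor is a knight.
With that fixed, Beata's statement is false, so Beata is a knave.
With that fixed, Carlos's statement is true, so Carlos is a knight.

Zara: knight, Beata: knave, Mina: knave, Carlos: knight, Wade: knight, Viktor: knight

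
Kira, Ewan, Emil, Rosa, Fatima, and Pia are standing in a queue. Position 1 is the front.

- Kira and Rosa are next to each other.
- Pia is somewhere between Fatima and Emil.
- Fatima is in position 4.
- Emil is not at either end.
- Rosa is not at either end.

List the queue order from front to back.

Ewan, Emil, Pia, Fatima, Rosa, Kira

From clues 1–2: Pia is in {2,3,4,5}.
From clues 1–3: Fatima → position 4.
From clues 1–4: Ewan → position 1, Emil → position 2, Pia → position 3.
From clues 1–5: Rosa → position 5, Kira → position 6.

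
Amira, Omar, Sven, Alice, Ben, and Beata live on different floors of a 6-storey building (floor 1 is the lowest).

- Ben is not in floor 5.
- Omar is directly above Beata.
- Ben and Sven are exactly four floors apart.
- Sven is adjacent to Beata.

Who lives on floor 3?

Beata

With clues 1–3, Ben and Sven are ruled out for floor 3.
With clues 1–4, Alice, Amira, and Omar are ruled out for floor 3.
So floor 3 is Beata.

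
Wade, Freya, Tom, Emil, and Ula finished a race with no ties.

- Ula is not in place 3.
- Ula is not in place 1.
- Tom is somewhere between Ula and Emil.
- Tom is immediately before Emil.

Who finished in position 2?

With clues 1–4, Emil, Freya, Tom, and Wade are ruled out for place 2.
So place 2 is Ula.

Ula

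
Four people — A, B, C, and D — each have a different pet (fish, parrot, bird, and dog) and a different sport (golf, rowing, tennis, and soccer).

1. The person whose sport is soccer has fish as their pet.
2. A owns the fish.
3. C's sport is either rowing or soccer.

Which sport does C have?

rowing

With clues 1–2, soccer is impossible for C's sport.
With clues 1–3, golf and tennis are impossible for C's sport.
That leaves rowing.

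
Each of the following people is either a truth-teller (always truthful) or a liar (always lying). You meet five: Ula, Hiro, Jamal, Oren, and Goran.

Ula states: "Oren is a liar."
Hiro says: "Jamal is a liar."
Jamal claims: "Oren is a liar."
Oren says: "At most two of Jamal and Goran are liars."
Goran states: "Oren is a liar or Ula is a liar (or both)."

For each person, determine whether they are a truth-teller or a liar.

Regardless of anyone's role, Oren's statement is true, so Oren is a truth-teller.
With that fixed, Ula's statement is false, so Ula is a liar.
With that fixed, Jamal's statement is false, so Jamal is a liar.
With that fixed, Goran's statement is true, so Goran is a truth-teller.
With that fixed, Hiro's statement is true, so Hiro is a truth-teller.

Ula: liar, Hiro: truth-teller, Jamal: liar, Oren: truth-teller, Goran: truth-teller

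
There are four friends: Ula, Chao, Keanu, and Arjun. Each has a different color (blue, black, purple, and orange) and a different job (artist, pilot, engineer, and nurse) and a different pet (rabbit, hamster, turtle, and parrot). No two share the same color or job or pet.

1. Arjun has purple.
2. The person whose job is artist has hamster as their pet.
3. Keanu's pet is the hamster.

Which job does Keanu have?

With clues 1–3, engineer, nurse, and pilot are impossible for Keanu's job.
That leaves artist.

artist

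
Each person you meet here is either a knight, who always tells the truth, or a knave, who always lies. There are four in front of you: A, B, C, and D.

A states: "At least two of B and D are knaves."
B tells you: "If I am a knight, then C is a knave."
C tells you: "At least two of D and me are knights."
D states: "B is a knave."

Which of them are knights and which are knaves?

Consider A. Suppose A is a knight.
Then no assignment of the remaining roles makes every statement match its speaker's type — contradiction.
So A is a knave.
Consider B. Suppose B is a knave.
Then B's own statement would have to be false, but it can't be — contradiction.
So B is a knight.
With that fixed, D's statement is false, so D is a knave.
With that fixed, C's statement is false, so C is a knave.

A: knave, B: knight, C: knave, D: knave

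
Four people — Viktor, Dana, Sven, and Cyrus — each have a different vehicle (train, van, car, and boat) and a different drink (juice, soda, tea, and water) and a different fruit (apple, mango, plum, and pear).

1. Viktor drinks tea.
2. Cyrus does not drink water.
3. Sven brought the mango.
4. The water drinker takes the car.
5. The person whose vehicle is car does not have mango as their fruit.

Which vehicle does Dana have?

car

With clues 1–5, boat, train, and van are impossible for Dana's vehicle.
That leaves car.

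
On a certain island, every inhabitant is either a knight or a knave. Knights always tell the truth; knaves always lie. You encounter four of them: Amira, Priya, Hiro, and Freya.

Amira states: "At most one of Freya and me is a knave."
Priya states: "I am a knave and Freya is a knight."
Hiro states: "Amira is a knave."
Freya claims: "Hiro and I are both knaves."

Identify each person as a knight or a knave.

Amira: knave, Priya: knave, Hiro: knight, Freya: knave

Consider Amira. Suppose Amira is a knight.
Then no assignment of the remaining roles makes every statement match its speaker's type — contradiction.
So Amira is a knave.
With that fixed, Hiro's statement is true, so Hiro is a knight.
With that fixed, Freya's statement is false, so Freya is a knave.
With that fixed, Priya's statement is false, so Priya is a knave.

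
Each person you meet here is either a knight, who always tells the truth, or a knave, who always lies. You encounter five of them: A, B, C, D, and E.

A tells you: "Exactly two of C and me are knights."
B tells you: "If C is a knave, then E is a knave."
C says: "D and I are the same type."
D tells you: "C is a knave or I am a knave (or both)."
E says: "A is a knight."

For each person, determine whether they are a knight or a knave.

A: knave, B: knight, C: knave, D: knight, E: knave

Consider A. Suppose A is a knight.
Then no assignment of the remaining roles makes every statement match its speaker's type — contradiction.
So A is a knave.
With that fixed, E's statement is false, so E is a knave.
With that fixed, B's statement is true, so B is a knight.
Consider C. Suppose C is a knight.
Then whichever role D has, D's statement has the wrong truth value — contradiction.
So C is a knave.
With that fixed, D's statement is true, so D is a knight.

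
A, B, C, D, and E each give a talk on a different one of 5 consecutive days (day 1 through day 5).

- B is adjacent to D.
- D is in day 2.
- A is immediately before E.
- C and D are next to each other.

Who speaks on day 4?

A

With clues 1–2, B and D are ruled out for day 4.
With clues 1–3, C is ruled out for day 4.
With clues 1–4, E is ruled out for day 4.
So day 4 is A.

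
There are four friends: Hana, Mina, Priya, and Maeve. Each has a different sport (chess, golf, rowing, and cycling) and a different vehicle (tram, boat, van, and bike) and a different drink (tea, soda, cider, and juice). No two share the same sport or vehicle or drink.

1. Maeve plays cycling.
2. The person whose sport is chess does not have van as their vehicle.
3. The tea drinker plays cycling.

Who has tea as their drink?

With clues 1–3, Hana, Mina, and Priya are impossible for the one with drink tea.
That leaves Maeve.

Maeve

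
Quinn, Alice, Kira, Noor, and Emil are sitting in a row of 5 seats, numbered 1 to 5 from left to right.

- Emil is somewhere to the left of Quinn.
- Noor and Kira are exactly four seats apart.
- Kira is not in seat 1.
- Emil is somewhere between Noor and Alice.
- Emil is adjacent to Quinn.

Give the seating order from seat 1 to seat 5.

Noor, Emil, Quinn, Alice, Kira

From clue 1: Quinn is in {2,3,4,5}.
From clues 1–2: Quinn is in {3,4}.
From clues 1–3: Noor → seat 1, Kira → seat 5.
From clues 1–4: Emil → seat 2.
From clues 1–5: Quinn → seat 3, Alice → seat 4.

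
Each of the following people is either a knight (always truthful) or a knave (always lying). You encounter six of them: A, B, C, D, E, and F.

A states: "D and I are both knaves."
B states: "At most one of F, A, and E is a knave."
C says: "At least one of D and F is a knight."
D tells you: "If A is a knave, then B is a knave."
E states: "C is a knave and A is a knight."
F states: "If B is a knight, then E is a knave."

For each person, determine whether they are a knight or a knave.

A: knave, B: knave, C: knight, D: knight, E: knave, F: knight

Consider A. Suppose A is a knight.
Then A's own statement would have to be true, but it can't be — contradiction.
So A is a knave.
With that fixed, E's statement is false, so E is a knave.
With that fixed, F's statement is true, so F is a knight.
With that fixed, B's statement is false, so B is a knave.
With that fixed, C's statement is true, so C is a knight.
With that fixed, D's statement is true, so D is a knight.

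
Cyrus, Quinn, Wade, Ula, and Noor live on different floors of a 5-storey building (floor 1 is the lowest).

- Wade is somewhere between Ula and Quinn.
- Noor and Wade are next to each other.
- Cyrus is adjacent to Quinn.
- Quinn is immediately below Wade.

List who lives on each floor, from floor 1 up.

From clue 1: Wade is in {2,3,4}.
From clues 1–3: Ula is in {1,5}.
From clues 1–4: Cyrus → floor 1, Quinn → floor 2, Wade → floor 3, Noor → floor 4, Ula → floor 5.

Cyrus, Quinn, Wade, Noor, Ula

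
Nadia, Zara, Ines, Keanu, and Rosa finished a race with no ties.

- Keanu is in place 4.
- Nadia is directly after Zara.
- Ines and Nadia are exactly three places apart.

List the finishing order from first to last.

From clue 1: Keanu → place 4.
From clues 1–2: Nadia is in {2,3}.
From clues 1–3: Zara → place 1, Nadia → place 2, Rosa → place 3, Ines → place 5.

Zara, Nadia, Rosa, Keanu, Ines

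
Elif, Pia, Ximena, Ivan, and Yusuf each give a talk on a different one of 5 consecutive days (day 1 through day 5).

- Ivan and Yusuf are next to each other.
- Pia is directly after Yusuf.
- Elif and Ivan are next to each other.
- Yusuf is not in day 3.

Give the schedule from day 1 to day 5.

From clues 1–2: Pia is in {3,4,5}.
From clues 1–3: Elif is in {1,2}.
From clues 1–4: Ximena → day 1, Elif → day 2, Ivan → day 3, Yusuf → day 4, Pia → day 5.

Ximena, Elif, Ivan, Yusuf, Pia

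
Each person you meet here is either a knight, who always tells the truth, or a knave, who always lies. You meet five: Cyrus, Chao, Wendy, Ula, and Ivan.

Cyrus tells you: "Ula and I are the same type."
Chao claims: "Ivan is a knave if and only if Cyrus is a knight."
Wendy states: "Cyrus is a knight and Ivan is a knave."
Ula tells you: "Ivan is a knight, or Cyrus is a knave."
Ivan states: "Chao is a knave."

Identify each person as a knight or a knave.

Consider Cyrus. Suppose Cyrus is a knave.
Then no assignment of the remaining roles makes every statement match its speaker's type — contradiction.
So Cyrus is a knight.
Consider Chao. Suppose Chao is a knight.
Then no assignment of the remaining roles makes every statement match its speaker's type — contradiction.
So Chao is a knave.
With that fixed, Ivan's statement is true, so Ivan is a knight.
With that fixed, Wendy's statement is false, so Wendy is a knave.
With that fixed, Ula's statement is true, so Ula is a knight.

Cyrus: knight, Chao: knave, Wendy: knave, Ula: knight, Ivan: knight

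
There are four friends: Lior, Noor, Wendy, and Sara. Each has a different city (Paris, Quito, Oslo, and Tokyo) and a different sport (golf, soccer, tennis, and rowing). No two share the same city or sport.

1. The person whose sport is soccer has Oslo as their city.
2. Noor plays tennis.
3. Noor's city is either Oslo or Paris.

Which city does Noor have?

Paris

With clues 1–2, Oslo is impossible for Noor's city.
With clues 1–3, Quito and Tokyo are impossible for Noor's city.
That leaves Paris.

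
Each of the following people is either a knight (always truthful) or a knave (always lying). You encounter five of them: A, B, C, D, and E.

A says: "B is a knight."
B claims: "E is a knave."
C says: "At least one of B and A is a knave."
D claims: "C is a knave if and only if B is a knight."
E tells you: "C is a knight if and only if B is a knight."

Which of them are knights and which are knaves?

A: knight, B: knight, C: knave, D: knight, E: knave

Consider A. Suppose A is a knave.
Then no assignment of the remaining roles makes every statement match its speaker's type — contradiction.
So A is a knight.
Consider B. Suppose B is a knave.
Then A's statement comes out false, contradicting A being a knight.
So B is a knight.
With that fixed, C's statement is false, so C is a knave.
With that fixed, D's statement is true, so D is a knight.
With that fixed, E's statement is false, so E is a knave.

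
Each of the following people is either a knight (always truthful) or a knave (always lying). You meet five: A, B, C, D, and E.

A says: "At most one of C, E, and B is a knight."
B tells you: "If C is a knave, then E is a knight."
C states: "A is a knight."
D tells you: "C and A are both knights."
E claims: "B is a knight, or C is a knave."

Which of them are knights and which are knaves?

A: knave, B: knight, C: knave, D: knave, E: knight

Consider A. Suppose A is a knight.
Then no assignment of the remaining roles makes every statement match its speaker's type — contradiction.
So A is a knave.
With that fixed, C's statement is false, so C is a knave.
With that fixed, D's statement is false, so D is a knave.
With that fixed, E's statement is true, so E is a knight.
With that fixed, B's statement is true, so B is a knight.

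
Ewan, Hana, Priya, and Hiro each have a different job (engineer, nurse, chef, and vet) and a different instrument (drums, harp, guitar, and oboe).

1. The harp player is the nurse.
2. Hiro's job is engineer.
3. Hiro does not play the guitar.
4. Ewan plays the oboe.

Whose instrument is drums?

With clues 1–4, Ewan, Hana, and Priya are impossible for the one with instrument drums.
That leaves Hiro.

Hiro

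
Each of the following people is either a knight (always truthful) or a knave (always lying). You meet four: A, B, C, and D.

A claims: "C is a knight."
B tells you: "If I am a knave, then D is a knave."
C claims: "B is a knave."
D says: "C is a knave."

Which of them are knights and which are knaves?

A: knave, B: knight, C: knave, D: knight

Consider A. Suppose A is a knight.
Then no assignment of the remaining roles makes every statement match its speaker's type — contradiction.
So A is a knave.
Consider B. Suppose B is a knave.
Then no assignment of the remaining roles makes every statement match its speaker's type — contradiction.
So B is a knight.
With that fixed, C's statement is false, so C is a knave.
With that fixed, D's statement is true, so D is a knight.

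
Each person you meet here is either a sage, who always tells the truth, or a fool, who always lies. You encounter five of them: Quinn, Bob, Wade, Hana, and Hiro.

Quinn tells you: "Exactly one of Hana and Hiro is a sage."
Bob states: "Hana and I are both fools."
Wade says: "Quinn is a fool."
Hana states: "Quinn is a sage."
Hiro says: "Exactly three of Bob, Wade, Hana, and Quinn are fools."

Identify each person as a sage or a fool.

Quinn: sage, Bob: fool, Wade: fool, Hana: sage, Hiro: fool

Consider Quinn. Suppose Quinn is a fool.
Then no assignment of the remaining roles makes every statement match its speaker's type — contradiction.
So Quinn is a sage.
With that fixed, Wade's statement is false, so Wade is a fool.
With that fixed, Hana's statement is true, so Hana is a sage.
With that fixed, Hiro's statement is false, so Hiro is a fool.
With that fixed, Bob's statement is false, so Bob is a fool.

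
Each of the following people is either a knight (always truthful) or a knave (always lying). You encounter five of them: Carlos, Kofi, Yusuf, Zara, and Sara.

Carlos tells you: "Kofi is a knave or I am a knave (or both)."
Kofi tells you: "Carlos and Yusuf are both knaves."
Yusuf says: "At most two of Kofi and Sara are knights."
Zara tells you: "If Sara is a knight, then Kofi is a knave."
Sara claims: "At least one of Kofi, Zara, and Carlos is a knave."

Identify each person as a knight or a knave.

Regardless of anyone's role, Yusuf's statement is true, so Yusuf is a knight.
With that fixed, Kofi's statement is false, so Kofi is a knave.
With that fixed, Zara's statement is true, so Zara is a knight.
With that fixed, Sara's statement is true, so Sara is a knight.
With that fixed, Carlos's statement is true, so Carlos is a knight.

Carlos: knight, Kofi: knave, Yusuf: knight, Zara: knight, Sara: knight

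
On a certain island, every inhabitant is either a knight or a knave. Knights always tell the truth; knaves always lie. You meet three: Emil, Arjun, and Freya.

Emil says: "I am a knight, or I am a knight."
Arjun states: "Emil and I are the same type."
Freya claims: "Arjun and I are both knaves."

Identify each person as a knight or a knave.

Consider Emil. Suppose Emil is a knave.
Then whichever role Arjun has, Arjun's statement has the wrong truth value — contradiction.
So Emil is a knight.
Consider Arjun. Suppose Arjun is a knave.
Then whichever role Freya has, Freya's statement has the wrong truth value — contradiction.
So Arjun is a knight.
With that fixed, Freya's statement is false, so Freya is a knave.

Emil: knight, Arjun: knight, Freya: knave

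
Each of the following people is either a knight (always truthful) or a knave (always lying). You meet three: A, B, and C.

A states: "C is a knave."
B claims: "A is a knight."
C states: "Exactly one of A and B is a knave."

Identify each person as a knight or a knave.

A: knight, B: knight, C: knave

Consider A. Suppose A is a knave.
Then no assignment of the remaining roles makes every statement match its speaker's type — contradiction.
So A is a knight.
With that fixed, B's statement is true, so B is a knight.
With that fixed, C's statement is false, so C is a knave.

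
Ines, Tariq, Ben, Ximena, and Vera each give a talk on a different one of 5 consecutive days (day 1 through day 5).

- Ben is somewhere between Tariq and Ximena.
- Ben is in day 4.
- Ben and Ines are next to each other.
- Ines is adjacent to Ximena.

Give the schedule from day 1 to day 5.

From clue 1: Ben is in {2,3,4}.
From clues 1–2: Ben → day 4.
From clues 1–3: Ines → day 3.
From clues 1–4: Vera → day 1, Ximena → day 2, Tariq → day 5.

Vera, Ximena, Ines, Ben, Tariq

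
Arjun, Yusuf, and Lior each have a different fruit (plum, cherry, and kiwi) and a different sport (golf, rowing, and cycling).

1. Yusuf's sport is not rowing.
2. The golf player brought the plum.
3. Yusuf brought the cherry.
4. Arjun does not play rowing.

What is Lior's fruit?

kiwi

With clues 1–3, cherry is impossible for Lior's fruit.
With clues 1–4, plum is impossible for Lior's fruit.
That leaves kiwi.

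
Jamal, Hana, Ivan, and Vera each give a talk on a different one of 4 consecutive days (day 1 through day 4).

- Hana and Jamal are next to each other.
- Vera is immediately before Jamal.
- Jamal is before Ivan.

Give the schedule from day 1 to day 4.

From clues 1–2: Jamal is in {2,3}.
From clues 1–3: Vera → day 1, Jamal → day 2, Hana → day 3, Ivan → day 4.

Vera, Jamal, Hana, Ivan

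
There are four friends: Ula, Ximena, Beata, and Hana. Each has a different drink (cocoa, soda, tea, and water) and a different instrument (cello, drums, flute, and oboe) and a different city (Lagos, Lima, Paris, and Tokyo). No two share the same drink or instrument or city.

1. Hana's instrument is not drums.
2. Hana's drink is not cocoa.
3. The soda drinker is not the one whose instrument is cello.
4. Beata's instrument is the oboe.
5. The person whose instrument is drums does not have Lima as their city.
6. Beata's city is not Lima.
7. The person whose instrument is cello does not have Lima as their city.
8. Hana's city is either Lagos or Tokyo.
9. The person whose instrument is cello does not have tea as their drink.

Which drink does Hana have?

water

With clues 1–2, cocoa is impossible for Hana's drink.
With clues 1–8, soda is impossible for Hana's drink.
With clues 1–9, tea is impossible for Hana's drink.
That leaves water.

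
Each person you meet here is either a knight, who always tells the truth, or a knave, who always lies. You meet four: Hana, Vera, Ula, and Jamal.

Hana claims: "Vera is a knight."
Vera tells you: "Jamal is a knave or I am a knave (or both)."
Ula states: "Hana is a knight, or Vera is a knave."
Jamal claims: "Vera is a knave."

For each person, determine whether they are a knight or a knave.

Hana: knight, Vera: knight, Ula: knight, Jamal: knave

Consider Hana. Suppose Hana is a knave.
Then no assignment of the remaining roles makes every statement match its speaker's type — contradiction.
So Hana is a knight.
With that fixed, Ula's statement is true, so Ula is a knight.
Consider Vera. Suppose Vera is a knave.
Then Hana's statement comes out false, contradicting Hana being a knight.
So Vera is a knight.
With that fixed, Jamal's statement is false, so Jamal is a knave.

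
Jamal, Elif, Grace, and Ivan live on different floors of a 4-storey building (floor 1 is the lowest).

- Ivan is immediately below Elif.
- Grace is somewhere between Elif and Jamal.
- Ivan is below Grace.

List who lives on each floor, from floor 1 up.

From clue 1: Elif is in {2,3,4}.
From clues 1–2: Jamal is in {1,4}.
From clues 1–3: Ivan → floor 1, Elif → floor 2, Grace → floor 3, Jamal → floor 4.

Ivan, Elif, Grace, Jamal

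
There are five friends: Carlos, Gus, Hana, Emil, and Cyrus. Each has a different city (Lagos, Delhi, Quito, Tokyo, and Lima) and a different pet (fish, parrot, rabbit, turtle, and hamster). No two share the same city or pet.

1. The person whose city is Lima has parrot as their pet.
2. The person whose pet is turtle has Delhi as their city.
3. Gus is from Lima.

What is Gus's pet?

With clues 1–3, fish, hamster, rabbit, and turtle are impossible for Gus's pet.
That leaves parrot.

parrot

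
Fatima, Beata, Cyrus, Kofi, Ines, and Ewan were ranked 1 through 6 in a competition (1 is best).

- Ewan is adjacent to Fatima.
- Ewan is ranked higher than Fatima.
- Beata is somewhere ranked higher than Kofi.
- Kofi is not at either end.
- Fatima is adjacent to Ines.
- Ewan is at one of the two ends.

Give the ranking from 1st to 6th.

Ewan, Fatima, Ines, Beata, Kofi, Cyrus

From clues 1–2: Fatima is in {2,3,4,5,6}.
From clues 1–4: Beata is in {1,2,3,4}.
From clues 1–5: Beata is in {1,2,4}.
From clues 1–6: Ewan → rank 1, Fatima → rank 2, Ines → rank 3, Beata → rank 4, Kofi → rank 5, Cyrus → rank 6.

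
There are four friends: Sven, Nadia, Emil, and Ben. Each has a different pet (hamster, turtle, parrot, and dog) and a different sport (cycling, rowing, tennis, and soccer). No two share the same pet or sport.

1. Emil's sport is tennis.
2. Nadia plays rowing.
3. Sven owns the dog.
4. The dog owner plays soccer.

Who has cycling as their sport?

Clue 1 rules out Emil for the one with sport cycling.
With clues 1–2, Nadia is impossible for the one with sport cycling.
With clues 1–4, Sven is impossible for the one with sport cycling.
That leaves Ben.

Ben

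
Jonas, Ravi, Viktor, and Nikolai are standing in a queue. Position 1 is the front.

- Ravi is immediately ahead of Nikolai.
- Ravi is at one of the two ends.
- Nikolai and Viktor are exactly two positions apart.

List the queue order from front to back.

From clue 1: Ravi is in {1,2,3}.
From clues 1–2: Ravi → position 1, Nikolai → position 2.
From clues 1–3: Jonas → position 3, Viktor → position 4.

Ravi, Nikolai, Jonas, Viktor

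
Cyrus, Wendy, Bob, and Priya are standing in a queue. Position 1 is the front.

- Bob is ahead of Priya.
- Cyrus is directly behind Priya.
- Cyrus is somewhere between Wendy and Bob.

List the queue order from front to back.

From clue 1: Bob is in {1,2,3}.
From clues 1–2: Cyrus is in {3,4}.
From clues 1–3: Bob → position 1, Priya → position 2, Cyrus → position 3, Wendy → position 4.

Bob, Priya, Cyrus, Wendy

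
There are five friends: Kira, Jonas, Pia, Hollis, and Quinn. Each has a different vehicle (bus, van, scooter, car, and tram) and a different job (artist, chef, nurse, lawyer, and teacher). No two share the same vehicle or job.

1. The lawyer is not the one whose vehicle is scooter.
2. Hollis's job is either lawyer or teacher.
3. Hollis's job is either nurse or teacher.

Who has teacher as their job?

With clues 1–3, Jonas, Kira, Pia, and Quinn are impossible for the one with job teacher.
That leaves Hollis.

Hollis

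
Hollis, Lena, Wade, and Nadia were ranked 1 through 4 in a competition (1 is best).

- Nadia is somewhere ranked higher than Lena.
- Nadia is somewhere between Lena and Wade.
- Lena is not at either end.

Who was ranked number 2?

Nadia

With clues 1–2, Lena is ruled out for rank 2.
With clues 1–3, Hollis and Wade are ruled out for rank 2.
So rank 2 is Nadia.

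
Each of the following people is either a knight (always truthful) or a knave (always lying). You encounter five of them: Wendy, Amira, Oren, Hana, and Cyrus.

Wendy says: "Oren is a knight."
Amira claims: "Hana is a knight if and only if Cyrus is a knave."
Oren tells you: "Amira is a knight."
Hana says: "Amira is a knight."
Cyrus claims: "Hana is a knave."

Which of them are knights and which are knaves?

Wendy: knight, Amira: knight, Oren: knight, Hana: knight, Cyrus: knave

Consider Wendy. Suppose Wendy is a knave.
Then no assignment of the remaining roles makes every statement match its speaker's type — contradiction.
So Wendy is a knight.
Consider Amira. Suppose Amira is a knave.
Then no assignment of the remaining roles makes every statement match its speaker's type — contradiction.
So Amira is a knight.
With that fixed, Oren's statement is true, so Oren is a knight.
With that fixed, Hana's statement is true, so Hana is a knight.
With that fixed, Cyrus's statement is false, so Cyrus is a knave.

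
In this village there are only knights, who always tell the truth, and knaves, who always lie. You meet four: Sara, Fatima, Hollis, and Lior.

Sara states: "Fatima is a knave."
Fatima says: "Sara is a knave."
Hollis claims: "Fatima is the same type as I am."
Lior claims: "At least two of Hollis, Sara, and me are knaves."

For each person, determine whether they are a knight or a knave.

Consider Sara. Suppose Sara is a knight.
Then no assignment of the remaining roles makes every statement match its speaker's type — contradiction.
So Sara is a knave.
With that fixed, Fatima's statement is true, so Fatima is a knight.
Consider Hollis. Suppose Hollis is a knight.
Then whichever role Lior has, Lior's statement has the wrong truth value — contradiction.
So Hollis is a knave.
With that fixed, Lior's statement is true, so Lior is a knight.

Sara: knave, Fatima: knight, Hollis: knave, Lior: knight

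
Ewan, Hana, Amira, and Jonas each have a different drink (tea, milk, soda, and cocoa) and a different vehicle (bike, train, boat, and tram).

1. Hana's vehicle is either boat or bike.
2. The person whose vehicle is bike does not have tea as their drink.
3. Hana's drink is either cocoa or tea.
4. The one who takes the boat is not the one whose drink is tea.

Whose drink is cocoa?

Hana

With clues 1–4, Amira, Ewan, and Jonas are impossible for the one with drink cocoa.
That leaves Hana.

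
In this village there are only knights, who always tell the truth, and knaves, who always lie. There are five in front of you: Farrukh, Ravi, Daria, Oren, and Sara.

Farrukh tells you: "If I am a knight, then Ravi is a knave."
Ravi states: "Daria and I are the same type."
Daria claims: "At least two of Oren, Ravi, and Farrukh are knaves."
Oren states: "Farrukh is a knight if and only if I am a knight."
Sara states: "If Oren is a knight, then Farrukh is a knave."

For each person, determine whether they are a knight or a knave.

Consider Farrukh. Suppose Farrukh is a knave.
Then Farrukh's own statement would have to be false, but it can't be — contradiction.
So Farrukh is a knight.
Consider Ravi. Suppose Ravi is a knight.
Then Farrukh's statement comes out false, contradicting Farrukh being a knight.
So Ravi is a knave.
Consider Daria. Suppose Daria is a knave.
Then Ravi's statement comes out true, contradicting Ravi being a knave.
So Daria is a knight.
Consider Oren. Suppose Oren is a knight.
Then Daria's statement comes out false, contradicting Daria being a knight.
So Oren is a knave.
With that fixed, Sara's statement is true, so Sara is a knight.

Farrukh: knight, Ravi: knave, Daria: knight, Oren: knave, Sara: knight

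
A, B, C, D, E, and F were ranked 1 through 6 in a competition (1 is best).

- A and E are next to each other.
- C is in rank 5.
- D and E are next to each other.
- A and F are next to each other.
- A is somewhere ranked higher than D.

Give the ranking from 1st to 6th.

F, A, E, D, C, B

From clues 1–2: C → rank 5.
From clues 1–3: E is in {2,3}.
From clues 1–4: B → rank 6.
From clues 1–5: F → rank 1, A → rank 2, E → rank 3, D → rank 4.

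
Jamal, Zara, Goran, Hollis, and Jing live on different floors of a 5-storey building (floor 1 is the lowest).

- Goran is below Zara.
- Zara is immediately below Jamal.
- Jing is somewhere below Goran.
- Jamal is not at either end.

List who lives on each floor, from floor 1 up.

Jing, Goran, Zara, Jamal, Hollis

From clue 1: Zara is in {2,3,4,5}.
From clues 1–2: Jamal is in {3,4,5}.
From clues 1–3: Jamal is in {4,5}.
From clues 1–4: Jing → floor 1, Goran → floor 2, Zara → floor 3, Jamal → floor 4, Hollis → floor 5.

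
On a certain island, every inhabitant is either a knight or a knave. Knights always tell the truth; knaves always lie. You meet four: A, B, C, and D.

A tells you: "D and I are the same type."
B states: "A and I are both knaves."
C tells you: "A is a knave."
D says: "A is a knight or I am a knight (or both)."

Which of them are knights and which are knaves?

Consider A. Suppose A is a knave.
Then whichever role B has, B's statement has the wrong truth value — contradiction.
So A is a knight.
With that fixed, B's statement is false, so B is a knave.
With that fixed, C's statement is false, so C is a knave.
With that fixed, D's statement is true, so D is a knight.

A: knight, B: knave, C: knave, D: knight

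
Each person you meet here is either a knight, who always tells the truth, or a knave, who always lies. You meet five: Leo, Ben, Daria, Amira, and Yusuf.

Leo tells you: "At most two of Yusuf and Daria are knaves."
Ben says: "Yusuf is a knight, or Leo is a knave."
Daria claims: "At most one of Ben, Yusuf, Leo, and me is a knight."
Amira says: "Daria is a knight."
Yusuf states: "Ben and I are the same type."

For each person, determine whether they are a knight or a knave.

Leo: knight, Ben: knight, Daria: knave, Amira: knave, Yusuf: knight

Regardless of anyone's role, Leo's statement is true, so Leo is a knight.
Consider Ben. Suppose Ben is a knave.
Then whichever role Yusuf has, Yusuf's statement has the wrong truth value — contradiction.
So Ben is a knight.
With that fixed, Daria's statement is false, so Daria is a knave.
With that fixed, Amira's statement is false, so Amira is a knave.
Consider Yusuf. Suppose Yusuf is a knave.
Then Ben's statement comes out false, contradicting Ben being a knight.
So Yusuf is a knight.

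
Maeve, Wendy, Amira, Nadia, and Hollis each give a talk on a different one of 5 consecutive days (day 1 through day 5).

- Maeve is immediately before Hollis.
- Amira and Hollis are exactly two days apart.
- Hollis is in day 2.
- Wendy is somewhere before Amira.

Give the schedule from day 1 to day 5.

Maeve, Hollis, Wendy, Amira, Nadia

From clue 1: Maeve is in {1,2,3,4}.
From clues 1–3: Maeve → day 1, Hollis → day 2, Amira → day 4.
From clues 1–4: Wendy → day 3, Nadia → day 5.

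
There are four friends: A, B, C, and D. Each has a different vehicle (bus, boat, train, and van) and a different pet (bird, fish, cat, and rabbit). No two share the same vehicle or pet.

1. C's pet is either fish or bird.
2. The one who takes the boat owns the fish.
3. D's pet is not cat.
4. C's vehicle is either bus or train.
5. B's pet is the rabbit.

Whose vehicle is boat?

D

With clues 1–4, C is impossible for the one with vehicle boat.
With clues 1–5, A and B are impossible for the one with vehicle boat.
That leaves D.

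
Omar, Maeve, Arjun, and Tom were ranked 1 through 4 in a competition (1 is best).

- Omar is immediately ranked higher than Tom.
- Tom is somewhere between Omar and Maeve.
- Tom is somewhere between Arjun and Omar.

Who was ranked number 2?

Tom

With clues 1–2, Arjun and Maeve are ruled out for rank 2.
With clues 1–3, Omar is ruled out for rank 2.
So rank 2 is Tom.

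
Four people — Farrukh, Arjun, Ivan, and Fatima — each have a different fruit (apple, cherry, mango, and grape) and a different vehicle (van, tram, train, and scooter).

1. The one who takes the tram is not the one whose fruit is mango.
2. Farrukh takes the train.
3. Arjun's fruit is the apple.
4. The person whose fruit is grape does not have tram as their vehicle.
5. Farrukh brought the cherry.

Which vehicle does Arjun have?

With clues 1–2, train is impossible for Arjun's vehicle.
With clues 1–5, scooter and van are impossible for Arjun's vehicle.
That leaves tram.

tram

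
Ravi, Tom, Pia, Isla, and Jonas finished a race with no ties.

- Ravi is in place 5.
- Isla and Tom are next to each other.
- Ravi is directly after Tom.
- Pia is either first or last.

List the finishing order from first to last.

Pia, Jonas, Isla, Tom, Ravi

From clue 1: Ravi → place 5.
From clues 1–2: Tom is in {1,2,3,4}.
From clues 1–3: Isla → place 3, Tom → place 4.
From clues 1–4: Pia → place 1, Jonas → place 2.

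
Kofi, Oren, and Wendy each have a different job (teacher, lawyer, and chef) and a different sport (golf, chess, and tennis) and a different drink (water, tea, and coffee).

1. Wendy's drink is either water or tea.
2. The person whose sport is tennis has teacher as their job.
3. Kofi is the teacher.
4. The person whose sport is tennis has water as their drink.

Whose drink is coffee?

Oren

Clue 1 rules out Wendy for the one with drink coffee.
With clues 1–4, Kofi is impossible for the one with drink coffee.
That leaves Oren.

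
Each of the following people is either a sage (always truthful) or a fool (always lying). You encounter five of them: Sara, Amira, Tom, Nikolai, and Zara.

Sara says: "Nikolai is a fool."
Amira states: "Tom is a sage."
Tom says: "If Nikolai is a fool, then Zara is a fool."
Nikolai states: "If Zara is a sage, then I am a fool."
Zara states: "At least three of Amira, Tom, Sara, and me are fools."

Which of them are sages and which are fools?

Consider Sara. Suppose Sara is a sage.
Then no assignment of the remaining roles makes every statement match its speaker's type — contradiction.
So Sara is a fool.
Consider Amira. Suppose Amira is a fool.
Then no assignment of the remaining roles makes every statement match its speaker's type — contradiction.
So Amira is a sage.
Consider Tom. Suppose Tom is a fool.
Then Amira's statement comes out false, contradicting Amira being a sage.
So Tom is a sage.
With that fixed, Zara's statement is false, so Zara is a fool.
With that fixed, Nikolai's statement is true, so Nikolai is a sage.

Sara: fool, Amira: sage, Tom: sage, Nikolai: sage, Zara: fool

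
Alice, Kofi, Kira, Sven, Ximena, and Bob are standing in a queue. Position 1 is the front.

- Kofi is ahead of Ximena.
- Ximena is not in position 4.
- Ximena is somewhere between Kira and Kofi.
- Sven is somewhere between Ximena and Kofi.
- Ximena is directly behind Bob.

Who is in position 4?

With clues 1–2, Ximena is ruled out for position 4.
With clues 1–4, Kofi is ruled out for position 4.
With clues 1–5, Alice, Kira, and Sven are ruled out for position 4.
So position 4 is Bob.

Bob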